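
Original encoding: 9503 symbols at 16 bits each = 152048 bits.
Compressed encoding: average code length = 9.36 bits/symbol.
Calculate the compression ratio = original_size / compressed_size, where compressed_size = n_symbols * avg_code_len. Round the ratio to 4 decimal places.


original_size = n_symbols * orig_bits = 9503 * 16 = 152048 bits
compressed_size = n_symbols * avg_code_len = 9503 * 9.36 = 88948.08 bits
ratio = original_size / compressed_size = 152048 / 88948.08 = 1.7094

Compression ratio = 1.7094


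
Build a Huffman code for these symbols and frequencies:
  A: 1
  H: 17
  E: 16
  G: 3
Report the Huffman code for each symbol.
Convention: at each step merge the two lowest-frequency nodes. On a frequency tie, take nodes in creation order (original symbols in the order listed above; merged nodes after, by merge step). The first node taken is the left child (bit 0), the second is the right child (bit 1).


Huffman tree construction:
Step 1: Merge A(1) + G(3) = 4
Step 2: Merge (A+G)(4) + E(16) = 20
Step 3: Merge H(17) + ((A+G)+E)(20) = 37
Read each symbol's code off the tree from the root (left child = 0, right child = 1).

Codes:
  A: 100 (length 3)
  H: 0 (length 1)
  E: 11 (length 2)
  G: 101 (length 3)
Average code length: 61/37 = 1.6486 bits/symbol


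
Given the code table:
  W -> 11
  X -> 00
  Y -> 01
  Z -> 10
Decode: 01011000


Decoding:
01 -> Y
01 -> Y
10 -> Z
00 -> X


Result: YYZX


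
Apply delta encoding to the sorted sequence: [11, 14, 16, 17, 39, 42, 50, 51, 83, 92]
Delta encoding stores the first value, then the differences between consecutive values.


First value: 11
Deltas:
  14 - 11 = 3
  16 - 14 = 2
  17 - 16 = 1
  39 - 17 = 22
  42 - 39 = 3
  50 - 42 = 8
  51 - 50 = 1
  83 - 51 = 32
  92 - 83 = 9


Delta encoded: [11, 3, 2, 1, 22, 3, 8, 1, 32, 9]


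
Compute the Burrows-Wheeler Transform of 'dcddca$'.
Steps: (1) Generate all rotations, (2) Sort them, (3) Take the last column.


Rotations (sorted):
  0: $dcddca -> last char: a
  1: a$dcddc -> last char: c
  2: ca$dcdd -> last char: d
  3: cddca$d -> last char: d
  4: dca$dcd -> last char: d
  5: dcddca$ -> last char: $
  6: ddca$dc -> last char: c


BWT = acddd$c


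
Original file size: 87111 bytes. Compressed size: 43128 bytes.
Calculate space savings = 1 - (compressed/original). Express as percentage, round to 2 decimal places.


ratio = compressed/original = 43128/87111 = 0.495092
savings = 1 - ratio = 1 - 0.495092 = 0.504908
as a percentage: 0.504908 * 100 = 50.49%

Space savings = 1 - 43128/87111 = 50.49%


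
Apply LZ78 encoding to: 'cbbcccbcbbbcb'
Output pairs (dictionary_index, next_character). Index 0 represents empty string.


LZ78 encoding steps:
Dictionary: {0: ''}
Step 1: w='' (idx 0), next='c' -> output (0, 'c'), add 'c' as idx 1
Step 2: w='' (idx 0), next='b' -> output (0, 'b'), add 'b' as idx 2
Step 3: w='b' (idx 2), next='c' -> output (2, 'c'), add 'bc' as idx 3
Step 4: w='c' (idx 1), next='c' -> output (1, 'c'), add 'cc' as idx 4
Step 5: w='bc' (idx 3), next='b' -> output (3, 'b'), add 'bcb' as idx 5
Step 6: w='b' (idx 2), next='b' -> output (2, 'b'), add 'bb' as idx 6
Step 7: w='c' (idx 1), next='b' -> output (1, 'b'), add 'cb' as idx 7


Encoded: [(0, 'c'), (0, 'b'), (2, 'c'), (1, 'c'), (3, 'b'), (2, 'b'), (1, 'b')]


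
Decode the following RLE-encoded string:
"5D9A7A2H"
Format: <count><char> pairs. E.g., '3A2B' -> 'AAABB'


Expanding each <count><char> pair:
  5D -> 'DDDDD'
  9A -> 'AAAAAAAAA'
  7A -> 'AAAAAAA'
  2H -> 'HH'

Decoded = DDDDDAAAAAAAAAAAAAAAAHH


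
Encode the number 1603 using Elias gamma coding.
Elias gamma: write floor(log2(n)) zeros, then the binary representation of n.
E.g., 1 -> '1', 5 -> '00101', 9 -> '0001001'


num_bits = floor(log2(1603)) + 1 = 11
leading_zeros = num_bits - 1 = 10
binary(1603) = 11001000011

Elias gamma(1603) = '0000000000' + '11001000011' = 000000000011001000011 (21 bits)


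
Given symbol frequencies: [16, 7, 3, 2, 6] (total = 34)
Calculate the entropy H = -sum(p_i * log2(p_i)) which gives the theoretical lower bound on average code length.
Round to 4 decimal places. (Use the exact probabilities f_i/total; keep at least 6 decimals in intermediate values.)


Per-symbol terms -p_i * log2(p_i) with p_i = f_i/34:
  p = 16/34 = 0.470588: log2(p) = -1.087463, -p*log2(p) = 0.511747
  p = 7/34 = 0.205882: log2(p) = -2.280108, -p*log2(p) = 0.469434
  p = 3/34 = 0.088235: log2(p) = -3.502500, -p*log2(p) = 0.309044
  p = 2/34 = 0.058824: log2(p) = -4.087463, -p*log2(p) = 0.240439
  p = 6/34 = 0.176471: log2(p) = -2.502500, -p*log2(p) = 0.441618
H = 0.511747 + 0.469434 + 0.309044 + 0.240439 + 0.441618 = 1.972282

H = 1.9723 bits/symbol


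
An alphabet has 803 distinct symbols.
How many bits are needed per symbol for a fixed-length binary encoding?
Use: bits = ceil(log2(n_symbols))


log2(803) = 9.6493
Bracket: 2^9 = 512 < 803 <= 2^10 = 1024
So ceil(log2(803)) = 10

bits = ceil(log2(803)) = ceil(9.6493) = 10 bits


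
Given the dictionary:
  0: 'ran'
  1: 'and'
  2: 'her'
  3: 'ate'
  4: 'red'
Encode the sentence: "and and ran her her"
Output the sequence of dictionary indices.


Look up each word in the dictionary:
  'and' -> 1
  'and' -> 1
  'ran' -> 0
  'her' -> 2
  'her' -> 2

Encoded: [1, 1, 0, 2, 2]


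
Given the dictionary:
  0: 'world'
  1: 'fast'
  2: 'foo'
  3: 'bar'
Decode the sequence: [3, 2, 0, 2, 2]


Look up each index in the dictionary:
  3 -> 'bar'
  2 -> 'foo'
  0 -> 'world'
  2 -> 'foo'
  2 -> 'foo'

Decoded: "bar foo world foo foo"


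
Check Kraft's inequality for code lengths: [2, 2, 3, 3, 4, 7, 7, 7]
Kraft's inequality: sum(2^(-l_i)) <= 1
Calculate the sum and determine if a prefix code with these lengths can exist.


Sum = 2^(-2) + 2^(-2) + 2^(-3) + 2^(-3) + 2^(-4) + 2^(-7) + 2^(-7) + 2^(-7)
    = 0.25 + 0.25 + 0.125 + 0.125 + 0.0625 + 0.0078125 + 0.0078125 + 0.0078125
    = 107/128 = 0.8359375
Since 0.8359375 <= 1, Kraft's inequality IS satisfied.
A prefix code with these lengths CAN exist.

Kraft sum = 0.8359375. Satisfied.


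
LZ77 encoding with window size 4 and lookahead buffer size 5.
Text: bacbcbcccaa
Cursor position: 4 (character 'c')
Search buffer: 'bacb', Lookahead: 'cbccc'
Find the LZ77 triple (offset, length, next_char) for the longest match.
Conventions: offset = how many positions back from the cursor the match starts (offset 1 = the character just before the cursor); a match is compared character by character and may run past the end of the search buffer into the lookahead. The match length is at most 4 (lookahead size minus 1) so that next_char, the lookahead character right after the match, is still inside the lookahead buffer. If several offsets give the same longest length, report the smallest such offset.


Try each offset into the search buffer:
  offset=1 (pos 3, char 'b'): match length 0
  offset=2 (pos 2, char 'c'): match length 3
  offset=3 (pos 1, char 'a'): match length 0
  offset=4 (pos 0, char 'b'): match length 0
Longest match has length 3 at offset 2.
next_char = character at position 4 + 3 = 7 -> 'c'

Best match: offset=2, length=3 (matching 'cbc' starting at position 2)
LZ77 triple: (2, 3, 'c')


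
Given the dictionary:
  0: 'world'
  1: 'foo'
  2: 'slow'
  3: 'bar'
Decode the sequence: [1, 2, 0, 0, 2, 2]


Look up each index in the dictionary:
  1 -> 'foo'
  2 -> 'slow'
  0 -> 'world'
  0 -> 'world'
  2 -> 'slow'
  2 -> 'slow'

Decoded: "foo slow world world slow slow"


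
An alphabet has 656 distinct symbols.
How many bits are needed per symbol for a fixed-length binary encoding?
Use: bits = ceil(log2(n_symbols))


log2(656) = 9.3576
Bracket: 2^9 = 512 < 656 <= 2^10 = 1024
So ceil(log2(656)) = 10

bits = ceil(log2(656)) = ceil(9.3576) = 10 bits


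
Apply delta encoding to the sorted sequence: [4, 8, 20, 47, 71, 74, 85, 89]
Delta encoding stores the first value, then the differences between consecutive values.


First value: 4
Deltas:
  8 - 4 = 4
  20 - 8 = 12
  47 - 20 = 27
  71 - 47 = 24
  74 - 71 = 3
  85 - 74 = 11
  89 - 85 = 4


Delta encoded: [4, 4, 12, 27, 24, 3, 11, 4]


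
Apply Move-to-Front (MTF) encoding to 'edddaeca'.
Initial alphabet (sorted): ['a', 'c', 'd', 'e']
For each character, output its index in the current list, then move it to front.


MTF encoding:
'e': index 3 in ['a', 'c', 'd', 'e'] -> ['e', 'a', 'c', 'd']
'd': index 3 in ['e', 'a', 'c', 'd'] -> ['d', 'e', 'a', 'c']
'd': index 0 in ['d', 'e', 'a', 'c'] -> ['d', 'e', 'a', 'c']
'd': index 0 in ['d', 'e', 'a', 'c'] -> ['d', 'e', 'a', 'c']
'a': index 2 in ['d', 'e', 'a', 'c'] -> ['a', 'd', 'e', 'c']
'e': index 2 in ['a', 'd', 'e', 'c'] -> ['e', 'a', 'd', 'c']
'c': index 3 in ['e', 'a', 'd', 'c'] -> ['c', 'e', 'a', 'd']
'a': index 2 in ['c', 'e', 'a', 'd'] -> ['a', 'c', 'e', 'd']


Output: [3, 3, 0, 0, 2, 2, 3, 2]


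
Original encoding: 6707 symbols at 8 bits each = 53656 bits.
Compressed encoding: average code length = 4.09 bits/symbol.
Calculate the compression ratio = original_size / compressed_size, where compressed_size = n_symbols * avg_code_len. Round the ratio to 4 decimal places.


original_size = n_symbols * orig_bits = 6707 * 8 = 53656 bits
compressed_size = n_symbols * avg_code_len = 6707 * 4.09 = 27431.63 bits
ratio = original_size / compressed_size = 53656 / 27431.63 = 1.956

Compression ratio = 1.956


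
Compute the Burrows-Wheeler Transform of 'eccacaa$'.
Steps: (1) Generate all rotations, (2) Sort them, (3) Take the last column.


Rotations (sorted):
  0: $eccacaa -> last char: a
  1: a$eccaca -> last char: a
  2: aa$eccac -> last char: c
  3: acaa$ecc -> last char: c
  4: caa$ecca -> last char: a
  5: cacaa$ec -> last char: c
  6: ccacaa$e -> last char: e
  7: eccacaa$ -> last char: $


BWT = aaccace$


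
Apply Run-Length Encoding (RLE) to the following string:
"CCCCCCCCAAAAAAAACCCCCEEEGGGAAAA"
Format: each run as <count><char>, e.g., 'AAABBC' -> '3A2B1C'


Scanning runs left to right:
  i=0: run of 'C' x 8 -> '8C'
  i=8: run of 'A' x 8 -> '8A'
  i=16: run of 'C' x 5 -> '5C'
  i=21: run of 'E' x 3 -> '3E'
  i=24: run of 'G' x 3 -> '3G'
  i=27: run of 'A' x 4 -> '4A'

RLE = 8C8A5C3E3G4A


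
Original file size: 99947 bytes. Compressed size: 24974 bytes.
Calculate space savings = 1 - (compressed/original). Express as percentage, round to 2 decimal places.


ratio = compressed/original = 24974/99947 = 0.249872
savings = 1 - ratio = 1 - 0.249872 = 0.750128
as a percentage: 0.750128 * 100 = 75.01%

Space savings = 1 - 24974/99947 = 75.01%


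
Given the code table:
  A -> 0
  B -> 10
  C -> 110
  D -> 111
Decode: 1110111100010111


Decoding:
111 -> D
0 -> A
111 -> D
10 -> B
0 -> A
0 -> A
10 -> B
111 -> D


Result: DADBAABD


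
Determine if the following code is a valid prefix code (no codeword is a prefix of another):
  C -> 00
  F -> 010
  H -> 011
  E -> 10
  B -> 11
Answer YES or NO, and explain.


Checking each pair (does one codeword prefix another?):
  C='00' vs F='010': no prefix
  C='00' vs H='011': no prefix
  C='00' vs E='10': no prefix
  C='00' vs B='11': no prefix
  F='010' vs C='00': no prefix
  F='010' vs H='011': no prefix
  F='010' vs E='10': no prefix
  F='010' vs B='11': no prefix
  H='011' vs C='00': no prefix
  H='011' vs F='010': no prefix
  H='011' vs E='10': no prefix
  H='011' vs B='11': no prefix
  E='10' vs C='00': no prefix
  E='10' vs F='010': no prefix
  E='10' vs H='011': no prefix
  E='10' vs B='11': no prefix
  B='11' vs C='00': no prefix
  B='11' vs F='010': no prefix
  B='11' vs H='011': no prefix
  B='11' vs E='10': no prefix
No violation found over all pairs.

YES -- this is a valid prefix code. No codeword is a prefix of any other codeword.


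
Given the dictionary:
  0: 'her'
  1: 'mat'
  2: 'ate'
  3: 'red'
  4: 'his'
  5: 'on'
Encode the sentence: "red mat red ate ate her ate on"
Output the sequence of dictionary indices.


Look up each word in the dictionary:
  'red' -> 3
  'mat' -> 1
  'red' -> 3
  'ate' -> 2
  'ate' -> 2
  'her' -> 0
  'ate' -> 2
  'on' -> 5

Encoded: [3, 1, 3, 2, 2, 0, 2, 5]


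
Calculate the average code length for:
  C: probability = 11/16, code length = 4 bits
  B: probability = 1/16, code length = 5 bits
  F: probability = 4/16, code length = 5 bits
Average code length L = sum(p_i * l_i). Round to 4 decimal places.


Weighted contributions p_i * l_i:
  C: (11/16) * 4 = 44/16
  B: (1/16) * 5 = 5/16
  F: (4/16) * 5 = 20/16
Sum = (44 + 5 + 20)/16 = 69/16

L = 69/16 = 4.3125 bits/symbol


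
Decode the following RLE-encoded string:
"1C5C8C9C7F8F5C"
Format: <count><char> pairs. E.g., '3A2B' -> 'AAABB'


Expanding each <count><char> pair:
  1C -> 'C'
  5C -> 'CCCCC'
  8C -> 'CCCCCCCC'
  9C -> 'CCCCCCCCC'
  7F -> 'FFFFFFF'
  8F -> 'FFFFFFFF'
  5C -> 'CCCCC'

Decoded = CCCCCCCCCCCCCCCCCCCCCCCFFFFFFFFFFFFFFFCCCCC


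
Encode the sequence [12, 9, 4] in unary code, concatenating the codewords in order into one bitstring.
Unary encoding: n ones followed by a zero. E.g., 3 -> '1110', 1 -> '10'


Encode each number as n ones followed by a terminating 0:
  12 -> 1111111111110 (13 bits)
  9 -> 1111111110 (10 bits)
  4 -> 11110 (5 bits)
Total length = 13 + 10 + 5 = 28 bits.

Unary([12, 9, 4]) = 1111111111110111111111011110 (28 bits)


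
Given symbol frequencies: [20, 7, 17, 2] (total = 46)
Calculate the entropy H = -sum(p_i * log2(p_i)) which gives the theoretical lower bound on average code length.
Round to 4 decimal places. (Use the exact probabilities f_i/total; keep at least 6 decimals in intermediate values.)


Per-symbol terms -p_i * log2(p_i) with p_i = f_i/46:
  p = 20/46 = 0.434783: log2(p) = -1.201634, -p*log2(p) = 0.522450
  p = 7/46 = 0.152174: log2(p) = -2.716207, -p*log2(p) = 0.413336
  p = 17/46 = 0.369565: log2(p) = -1.436099, -p*log2(p) = 0.530732
  p = 2/46 = 0.043478: log2(p) = -4.523562, -p*log2(p) = 0.196677
H = 0.522450 + 0.413336 + 0.530732 + 0.196677 = 1.663195

H = 1.6632 bits/symbol


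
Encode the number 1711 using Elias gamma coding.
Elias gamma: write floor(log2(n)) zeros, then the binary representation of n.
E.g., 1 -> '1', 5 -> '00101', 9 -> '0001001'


num_bits = floor(log2(1711)) + 1 = 11
leading_zeros = num_bits - 1 = 10
binary(1711) = 11010101111

Elias gamma(1711) = '0000000000' + '11010101111' = 000000000011010101111 (21 bits)


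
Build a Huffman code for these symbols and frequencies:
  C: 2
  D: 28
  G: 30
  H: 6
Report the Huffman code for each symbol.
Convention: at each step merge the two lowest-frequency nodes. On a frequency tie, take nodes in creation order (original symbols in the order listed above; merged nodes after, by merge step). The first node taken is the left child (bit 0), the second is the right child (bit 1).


Huffman tree construction:
Step 1: Merge C(2) + H(6) = 8
Step 2: Merge (C+H)(8) + D(28) = 36
Step 3: Merge G(30) + ((C+H)+D)(36) = 66
Read each symbol's code off the tree from the root (left child = 0, right child = 1).

Codes:
  C: 100 (length 3)
  D: 11 (length 2)
  G: 0 (length 1)
  H: 101 (length 3)
Average code length: 110/66 = 1.6667 bits/symbol


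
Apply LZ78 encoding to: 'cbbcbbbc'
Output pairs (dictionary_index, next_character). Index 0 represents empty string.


LZ78 encoding steps:
Dictionary: {0: ''}
Step 1: w='' (idx 0), next='c' -> output (0, 'c'), add 'c' as idx 1
Step 2: w='' (idx 0), next='b' -> output (0, 'b'), add 'b' as idx 2
Step 3: w='b' (idx 2), next='c' -> output (2, 'c'), add 'bc' as idx 3
Step 4: w='b' (idx 2), next='b' -> output (2, 'b'), add 'bb' as idx 4
Step 5: w='bc' (idx 3), end of input -> output (3, '')


Encoded: [(0, 'c'), (0, 'b'), (2, 'c'), (2, 'b'), (3, '')]


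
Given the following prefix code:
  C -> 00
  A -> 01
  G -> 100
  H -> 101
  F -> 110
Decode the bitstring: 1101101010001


Decoding step by step:
Bits 110 -> F
Bits 110 -> F
Bits 101 -> H
Bits 00 -> C
Bits 01 -> A


Decoded message: FFHCA


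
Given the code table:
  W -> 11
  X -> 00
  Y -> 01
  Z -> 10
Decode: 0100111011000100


Decoding:
01 -> Y
00 -> X
11 -> W
10 -> Z
11 -> W
00 -> X
01 -> Y
00 -> X


Result: YXWZWXYX


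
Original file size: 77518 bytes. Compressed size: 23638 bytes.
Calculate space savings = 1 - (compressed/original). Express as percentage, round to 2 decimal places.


ratio = compressed/original = 23638/77518 = 0.304936
savings = 1 - ratio = 1 - 0.304936 = 0.695064
as a percentage: 0.695064 * 100 = 69.51%

Space savings = 1 - 23638/77518 = 69.51%


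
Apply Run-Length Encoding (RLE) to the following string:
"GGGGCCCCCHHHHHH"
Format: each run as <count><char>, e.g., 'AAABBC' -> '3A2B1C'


Scanning runs left to right:
  i=0: run of 'G' x 4 -> '4G'
  i=4: run of 'C' x 5 -> '5C'
  i=9: run of 'H' x 6 -> '6H'

RLE = 4G5C6H


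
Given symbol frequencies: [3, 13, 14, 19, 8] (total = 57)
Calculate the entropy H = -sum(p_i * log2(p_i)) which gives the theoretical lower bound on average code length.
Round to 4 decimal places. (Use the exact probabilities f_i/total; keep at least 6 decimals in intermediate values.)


Per-symbol terms -p_i * log2(p_i) with p_i = f_i/57:
  p = 3/57 = 0.052632: log2(p) = -4.247928, -p*log2(p) = 0.223575
  p = 13/57 = 0.228070: log2(p) = -2.132450, -p*log2(p) = 0.486348
  p = 14/57 = 0.245614: log2(p) = -2.025535, -p*log2(p) = 0.497500
  p = 19/57 = 0.333333: log2(p) = -1.584963, -p*log2(p) = 0.528321
  p = 8/57 = 0.140351: log2(p) = -2.832890, -p*log2(p) = 0.397599
H = 0.223575 + 0.486348 + 0.497500 + 0.528321 + 0.397599 = 2.133343

H = 2.1333 bits/symbol


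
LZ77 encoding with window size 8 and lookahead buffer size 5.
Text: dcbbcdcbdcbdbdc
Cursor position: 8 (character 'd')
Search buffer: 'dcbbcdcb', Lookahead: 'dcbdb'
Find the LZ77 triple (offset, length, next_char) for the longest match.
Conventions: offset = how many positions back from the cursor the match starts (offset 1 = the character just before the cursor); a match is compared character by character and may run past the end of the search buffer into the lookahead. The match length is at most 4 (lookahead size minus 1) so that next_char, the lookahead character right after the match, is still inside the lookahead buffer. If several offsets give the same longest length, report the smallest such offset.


Try each offset into the search buffer:
  offset=1 (pos 7, char 'b'): match length 0
  offset=2 (pos 6, char 'c'): match length 0
  offset=3 (pos 5, char 'd'): match length 4
  offset=4 (pos 4, char 'c'): match length 0
  offset=5 (pos 3, char 'b'): match length 0
  offset=6 (pos 2, char 'b'): match length 0
  offset=7 (pos 1, char 'c'): match length 0
  offset=8 (pos 0, char 'd'): match length 3
Longest match has length 4 at offset 3.
next_char = character at position 8 + 4 = 12 -> 'b'

Best match: offset=3, length=4 (matching 'dcbd' starting at position 5)
LZ77 triple: (3, 4, 'b')


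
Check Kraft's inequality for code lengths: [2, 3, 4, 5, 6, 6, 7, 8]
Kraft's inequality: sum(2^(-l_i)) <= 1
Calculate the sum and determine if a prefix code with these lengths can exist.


Sum = 2^(-2) + 2^(-3) + 2^(-4) + 2^(-5) + 2^(-6) + 2^(-6) + 2^(-7) + 2^(-8)
    = 0.25 + 0.125 + 0.0625 + 0.03125 + 0.015625 + 0.015625 + 0.0078125 + 0.00390625
    = 131/256 = 0.51171875
Since 0.51171875 <= 1, Kraft's inequality IS satisfied.
A prefix code with these lengths CAN exist.

Kraft sum = 0.51171875. Satisfied.


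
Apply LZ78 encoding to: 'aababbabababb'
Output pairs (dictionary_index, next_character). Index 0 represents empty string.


LZ78 encoding steps:
Dictionary: {0: ''}
Step 1: w='' (idx 0), next='a' -> output (0, 'a'), add 'a' as idx 1
Step 2: w='a' (idx 1), next='b' -> output (1, 'b'), add 'ab' as idx 2
Step 3: w='ab' (idx 2), next='b' -> output (2, 'b'), add 'abb' as idx 3
Step 4: w='ab' (idx 2), next='a' -> output (2, 'a'), add 'aba' as idx 4
Step 5: w='' (idx 0), next='b' -> output (0, 'b'), add 'b' as idx 5
Step 6: w='abb' (idx 3), end of input -> output (3, '')


Encoded: [(0, 'a'), (1, 'b'), (2, 'b'), (2, 'a'), (0, 'b'), (3, '')]


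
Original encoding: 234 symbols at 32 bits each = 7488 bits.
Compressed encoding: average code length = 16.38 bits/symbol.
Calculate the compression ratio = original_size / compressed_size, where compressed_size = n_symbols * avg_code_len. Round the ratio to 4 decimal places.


original_size = n_symbols * orig_bits = 234 * 32 = 7488 bits
compressed_size = n_symbols * avg_code_len = 234 * 16.38 = 3832.92 bits
ratio = original_size / compressed_size = 7488 / 3832.92 = 1.9536

Compression ratio = 1.9536


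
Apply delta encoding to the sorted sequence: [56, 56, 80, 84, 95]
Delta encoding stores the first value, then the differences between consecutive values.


First value: 56
Deltas:
  56 - 56 = 0
  80 - 56 = 24
  84 - 80 = 4
  95 - 84 = 11


Delta encoded: [56, 0, 24, 4, 11]


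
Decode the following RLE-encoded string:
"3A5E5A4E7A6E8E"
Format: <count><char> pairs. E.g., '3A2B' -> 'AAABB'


Expanding each <count><char> pair:
  3A -> 'AAA'
  5E -> 'EEEEE'
  5A -> 'AAAAA'
  4E -> 'EEEE'
  7A -> 'AAAAAAA'
  6E -> 'EEEEEE'
  8E -> 'EEEEEEEE'

Decoded = AAAEEEEEAAAAAEEEEAAAAAAAEEEEEEEEEEEEEE


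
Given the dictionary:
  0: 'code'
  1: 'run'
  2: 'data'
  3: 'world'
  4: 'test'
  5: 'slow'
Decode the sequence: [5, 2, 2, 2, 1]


Look up each index in the dictionary:
  5 -> 'slow'
  2 -> 'data'
  2 -> 'data'
  2 -> 'data'
  1 -> 'run'

Decoded: "slow data data data run"


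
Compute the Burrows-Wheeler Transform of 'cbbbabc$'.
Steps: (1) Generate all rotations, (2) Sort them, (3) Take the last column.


Rotations (sorted):
  0: $cbbbabc -> last char: c
  1: abc$cbbb -> last char: b
  2: babc$cbb -> last char: b
  3: bbabc$cb -> last char: b
  4: bbbabc$c -> last char: c
  5: bc$cbbba -> last char: a
  6: c$cbbbab -> last char: b
  7: cbbbabc$ -> last char: $


BWT = cbbbcab$


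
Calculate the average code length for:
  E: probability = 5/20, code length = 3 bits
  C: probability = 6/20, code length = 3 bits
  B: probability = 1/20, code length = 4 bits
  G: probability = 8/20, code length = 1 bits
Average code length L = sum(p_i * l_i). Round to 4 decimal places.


Weighted contributions p_i * l_i:
  E: (5/20) * 3 = 15/20
  C: (6/20) * 3 = 18/20
  B: (1/20) * 4 = 4/20
  G: (8/20) * 1 = 8/20
Sum = (15 + 18 + 4 + 8)/20 = 45/20

L = 45/20 = 2.2500 bits/symbol


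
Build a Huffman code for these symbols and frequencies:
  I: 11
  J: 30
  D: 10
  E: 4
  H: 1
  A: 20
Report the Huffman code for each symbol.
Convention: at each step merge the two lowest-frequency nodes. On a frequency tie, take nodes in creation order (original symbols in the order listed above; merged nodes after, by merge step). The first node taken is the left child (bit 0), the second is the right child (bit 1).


Huffman tree construction:
Step 1: Merge H(1) + E(4) = 5
Step 2: Merge (H+E)(5) + D(10) = 15
Step 3: Merge I(11) + ((H+E)+D)(15) = 26
Step 4: Merge A(20) + (I+((H+E)+D))(26) = 46
Step 5: Merge J(30) + (A+(I+((H+E)+D)))(46) = 76
Read each symbol's code off the tree from the root (left child = 0, right child = 1).

Codes:
  I: 110 (length 3)
  J: 0 (length 1)
  D: 1111 (length 4)
  E: 11101 (length 5)
  H: 11100 (length 5)
  A: 10 (length 2)
Average code length: 168/76 = 2.2105 bits/symbol


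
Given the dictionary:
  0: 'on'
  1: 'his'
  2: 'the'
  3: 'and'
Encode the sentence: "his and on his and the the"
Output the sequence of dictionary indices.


Look up each word in the dictionary:
  'his' -> 1
  'and' -> 3
  'on' -> 0
  'his' -> 1
  'and' -> 3
  'the' -> 2
  'the' -> 2

Encoded: [1, 3, 0, 1, 3, 2, 2]


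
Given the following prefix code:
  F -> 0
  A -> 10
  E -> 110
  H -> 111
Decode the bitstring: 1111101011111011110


Decoding step by step:
Bits 111 -> H
Bits 110 -> E
Bits 10 -> A
Bits 111 -> H
Bits 110 -> E
Bits 111 -> H
Bits 10 -> A


Decoded message: HEAHEHA


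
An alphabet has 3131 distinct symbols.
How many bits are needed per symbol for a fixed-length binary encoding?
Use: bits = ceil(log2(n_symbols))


log2(3131) = 11.6124
Bracket: 2^11 = 2048 < 3131 <= 2^12 = 4096
So ceil(log2(3131)) = 12

bits = ceil(log2(3131)) = ceil(11.6124) = 12 bits


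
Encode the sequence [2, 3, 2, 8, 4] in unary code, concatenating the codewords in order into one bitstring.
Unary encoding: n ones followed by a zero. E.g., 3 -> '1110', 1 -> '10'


Encode each number as n ones followed by a terminating 0:
  2 -> 110 (3 bits)
  3 -> 1110 (4 bits)
  2 -> 110 (3 bits)
  8 -> 111111110 (9 bits)
  4 -> 11110 (5 bits)
Total length = 3 + 4 + 3 + 9 + 5 = 24 bits.

Unary([2, 3, 2, 8, 4]) = 110111011011111111011110 (24 bits)


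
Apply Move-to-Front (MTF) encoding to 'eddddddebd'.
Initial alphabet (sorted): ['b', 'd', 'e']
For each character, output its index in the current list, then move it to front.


MTF encoding:
'e': index 2 in ['b', 'd', 'e'] -> ['e', 'b', 'd']
'd': index 2 in ['e', 'b', 'd'] -> ['d', 'e', 'b']
'd': index 0 in ['d', 'e', 'b'] -> ['d', 'e', 'b']
'd': index 0 in ['d', 'e', 'b'] -> ['d', 'e', 'b']
'd': index 0 in ['d', 'e', 'b'] -> ['d', 'e', 'b']
'd': index 0 in ['d', 'e', 'b'] -> ['d', 'e', 'b']
'd': index 0 in ['d', 'e', 'b'] -> ['d', 'e', 'b']
'e': index 1 in ['d', 'e', 'b'] -> ['e', 'd', 'b']
'b': index 2 in ['e', 'd', 'b'] -> ['b', 'e', 'd']
'd': index 2 in ['b', 'e', 'd'] -> ['d', 'b', 'e']


Output: [2, 2, 0, 0, 0, 0, 0, 1, 2, 2]


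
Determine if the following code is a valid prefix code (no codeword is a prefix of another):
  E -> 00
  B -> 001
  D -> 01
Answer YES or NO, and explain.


Checking each pair (does one codeword prefix another?):
  E='00' vs B='001': prefix -- VIOLATION

NO -- this is NOT a valid prefix code. E (00) is a prefix of B (001).


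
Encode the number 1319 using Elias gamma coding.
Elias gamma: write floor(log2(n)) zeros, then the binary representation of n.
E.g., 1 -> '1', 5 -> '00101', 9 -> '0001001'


num_bits = floor(log2(1319)) + 1 = 11
leading_zeros = num_bits - 1 = 10
binary(1319) = 10100100111

Elias gamma(1319) = '0000000000' + '10100100111' = 000000000010100100111 (21 bits)


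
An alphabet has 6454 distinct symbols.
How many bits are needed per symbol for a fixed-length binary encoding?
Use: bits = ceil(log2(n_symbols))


log2(6454) = 12.656
Bracket: 2^12 = 4096 < 6454 <= 2^13 = 8192
So ceil(log2(6454)) = 13

bits = ceil(log2(6454)) = ceil(12.656) = 13 bits


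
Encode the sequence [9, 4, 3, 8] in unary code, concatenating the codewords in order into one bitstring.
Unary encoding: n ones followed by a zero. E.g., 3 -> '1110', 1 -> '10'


Encode each number as n ones followed by a terminating 0:
  9 -> 1111111110 (10 bits)
  4 -> 11110 (5 bits)
  3 -> 1110 (4 bits)
  8 -> 111111110 (9 bits)
Total length = 10 + 5 + 4 + 9 = 28 bits.

Unary([9, 4, 3, 8]) = 1111111110111101110111111110 (28 bits)


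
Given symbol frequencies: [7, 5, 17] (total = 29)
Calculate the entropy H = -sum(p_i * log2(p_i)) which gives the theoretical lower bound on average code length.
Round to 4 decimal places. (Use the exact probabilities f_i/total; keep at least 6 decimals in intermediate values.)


Per-symbol terms -p_i * log2(p_i) with p_i = f_i/29:
  p = 7/29 = 0.241379: log2(p) = -2.050626, -p*log2(p) = 0.494979
  p = 5/29 = 0.172414: log2(p) = -2.536053, -p*log2(p) = 0.437251
  p = 17/29 = 0.586207: log2(p) = -0.770518, -p*log2(p) = 0.451683
H = 0.494979 + 0.437251 + 0.451683 = 1.383913

H = 1.3839 bits/symbol


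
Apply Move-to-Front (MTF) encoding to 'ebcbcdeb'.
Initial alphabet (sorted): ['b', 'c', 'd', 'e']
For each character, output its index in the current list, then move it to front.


MTF encoding:
'e': index 3 in ['b', 'c', 'd', 'e'] -> ['e', 'b', 'c', 'd']
'b': index 1 in ['e', 'b', 'c', 'd'] -> ['b', 'e', 'c', 'd']
'c': index 2 in ['b', 'e', 'c', 'd'] -> ['c', 'b', 'e', 'd']
'b': index 1 in ['c', 'b', 'e', 'd'] -> ['b', 'c', 'e', 'd']
'c': index 1 in ['b', 'c', 'e', 'd'] -> ['c', 'b', 'e', 'd']
'd': index 3 in ['c', 'b', 'e', 'd'] -> ['d', 'c', 'b', 'e']
'e': index 3 in ['d', 'c', 'b', 'e'] -> ['e', 'd', 'c', 'b']
'b': index 3 in ['e', 'd', 'c', 'b'] -> ['b', 'e', 'd', 'c']


Output: [3, 1, 2, 1, 1, 3, 3, 3]


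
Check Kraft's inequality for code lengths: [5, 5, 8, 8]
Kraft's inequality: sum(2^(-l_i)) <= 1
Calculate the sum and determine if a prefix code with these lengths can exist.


Sum = 2^(-5) + 2^(-5) + 2^(-8) + 2^(-8)
    = 0.03125 + 0.03125 + 0.00390625 + 0.00390625
    = 18/256 = 0.0703125
Since 0.0703125 <= 1, Kraft's inequality IS satisfied.
A prefix code with these lengths CAN exist.

Kraft sum = 0.0703125. Satisfied.


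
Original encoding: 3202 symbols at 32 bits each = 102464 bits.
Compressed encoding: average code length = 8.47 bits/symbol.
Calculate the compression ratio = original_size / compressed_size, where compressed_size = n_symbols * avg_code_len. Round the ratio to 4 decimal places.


original_size = n_symbols * orig_bits = 3202 * 32 = 102464 bits
compressed_size = n_symbols * avg_code_len = 3202 * 8.47 = 27120.94 bits
ratio = original_size / compressed_size = 102464 / 27120.94 = 3.778

Compression ratio = 3.778


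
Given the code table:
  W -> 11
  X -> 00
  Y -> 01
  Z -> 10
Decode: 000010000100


Decoding:
00 -> X
00 -> X
10 -> Z
00 -> X
01 -> Y
00 -> X


Result: XXZXYX


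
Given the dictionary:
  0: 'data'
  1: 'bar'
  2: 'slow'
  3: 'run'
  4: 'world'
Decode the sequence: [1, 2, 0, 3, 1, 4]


Look up each index in the dictionary:
  1 -> 'bar'
  2 -> 'slow'
  0 -> 'data'
  3 -> 'run'
  1 -> 'bar'
  4 -> 'world'

Decoded: "bar slow data run bar world"


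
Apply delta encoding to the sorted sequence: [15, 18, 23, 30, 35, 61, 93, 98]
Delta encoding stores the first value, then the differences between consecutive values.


First value: 15
Deltas:
  18 - 15 = 3
  23 - 18 = 5
  30 - 23 = 7
  35 - 30 = 5
  61 - 35 = 26
  93 - 61 = 32
  98 - 93 = 5


Delta encoded: [15, 3, 5, 7, 5, 26, 32, 5]


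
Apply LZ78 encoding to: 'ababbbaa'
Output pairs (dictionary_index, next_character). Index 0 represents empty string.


LZ78 encoding steps:
Dictionary: {0: ''}
Step 1: w='' (idx 0), next='a' -> output (0, 'a'), add 'a' as idx 1
Step 2: w='' (idx 0), next='b' -> output (0, 'b'), add 'b' as idx 2
Step 3: w='a' (idx 1), next='b' -> output (1, 'b'), add 'ab' as idx 3
Step 4: w='b' (idx 2), next='b' -> output (2, 'b'), add 'bb' as idx 4
Step 5: w='a' (idx 1), next='a' -> output (1, 'a'), add 'aa' as idx 5


Encoded: [(0, 'a'), (0, 'b'), (1, 'b'), (2, 'b'), (1, 'a')]


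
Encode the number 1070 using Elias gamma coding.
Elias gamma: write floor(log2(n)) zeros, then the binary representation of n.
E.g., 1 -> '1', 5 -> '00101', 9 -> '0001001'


num_bits = floor(log2(1070)) + 1 = 11
leading_zeros = num_bits - 1 = 10
binary(1070) = 10000101110

Elias gamma(1070) = '0000000000' + '10000101110' = 000000000010000101110 (21 bits)


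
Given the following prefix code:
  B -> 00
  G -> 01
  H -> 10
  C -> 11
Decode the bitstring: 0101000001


Decoding step by step:
Bits 01 -> G
Bits 01 -> G
Bits 00 -> B
Bits 00 -> B
Bits 01 -> G


Decoded message: GGBBG


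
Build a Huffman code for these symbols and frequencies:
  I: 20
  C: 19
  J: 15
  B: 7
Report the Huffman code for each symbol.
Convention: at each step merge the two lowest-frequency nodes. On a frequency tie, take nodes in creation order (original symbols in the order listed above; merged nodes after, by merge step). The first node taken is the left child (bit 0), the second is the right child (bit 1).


Huffman tree construction:
Step 1: Merge B(7) + J(15) = 22
Step 2: Merge C(19) + I(20) = 39
Step 3: Merge (B+J)(22) + (C+I)(39) = 61
Read each symbol's code off the tree from the root (left child = 0, right child = 1).

Codes:
  I: 11 (length 2)
  C: 10 (length 2)
  J: 01 (length 2)
  B: 00 (length 2)
Average code length: 122/61 = 2.0000 bits/symbol


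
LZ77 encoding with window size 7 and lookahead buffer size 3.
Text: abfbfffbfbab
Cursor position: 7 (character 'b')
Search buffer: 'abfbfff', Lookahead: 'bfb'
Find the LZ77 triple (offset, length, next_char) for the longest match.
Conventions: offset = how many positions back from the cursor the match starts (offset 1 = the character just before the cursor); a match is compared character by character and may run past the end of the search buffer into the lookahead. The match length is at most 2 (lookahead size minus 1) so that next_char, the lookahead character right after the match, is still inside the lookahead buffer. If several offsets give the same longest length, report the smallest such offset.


Try each offset into the search buffer:
  offset=1 (pos 6, char 'f'): match length 0
  offset=2 (pos 5, char 'f'): match length 0
  offset=3 (pos 4, char 'f'): match length 0
  offset=4 (pos 3, char 'b'): match length 2
  offset=5 (pos 2, char 'f'): match length 0
  offset=6 (pos 1, char 'b'): match length 2
  offset=7 (pos 0, char 'a'): match length 0
Longest match has length 2, found at offsets 4, 6; take the smallest, offset 4.
next_char = character at position 7 + 2 = 9 -> 'b'

Best match: offset=4, length=2 (matching 'bf' starting at position 3)
LZ77 triple: (4, 2, 'b')


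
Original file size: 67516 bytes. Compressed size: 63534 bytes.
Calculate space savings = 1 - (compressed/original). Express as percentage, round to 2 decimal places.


ratio = compressed/original = 63534/67516 = 0.941021
savings = 1 - ratio = 1 - 0.941021 = 0.058979
as a percentage: 0.058979 * 100 = 5.9%

Space savings = 1 - 63534/67516 = 5.9%


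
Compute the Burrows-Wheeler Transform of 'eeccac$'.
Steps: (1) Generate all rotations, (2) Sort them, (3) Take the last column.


Rotations (sorted):
  0: $eeccac -> last char: c
  1: ac$eecc -> last char: c
  2: c$eecca -> last char: a
  3: cac$eec -> last char: c
  4: ccac$ee -> last char: e
  5: eccac$e -> last char: e
  6: eeccac$ -> last char: $


BWT = ccacee$


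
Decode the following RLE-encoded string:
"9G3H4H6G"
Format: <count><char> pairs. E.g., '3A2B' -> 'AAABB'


Expanding each <count><char> pair:
  9G -> 'GGGGGGGGG'
  3H -> 'HHH'
  4H -> 'HHHH'
  6G -> 'GGGGGG'

Decoded = GGGGGGGGGHHHHHHHGGGGGG


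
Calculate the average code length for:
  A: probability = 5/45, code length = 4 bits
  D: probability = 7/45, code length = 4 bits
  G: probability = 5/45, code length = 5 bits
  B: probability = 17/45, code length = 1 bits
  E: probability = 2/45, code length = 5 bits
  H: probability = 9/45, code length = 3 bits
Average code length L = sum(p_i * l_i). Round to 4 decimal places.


Weighted contributions p_i * l_i:
  A: (5/45) * 4 = 20/45
  D: (7/45) * 4 = 28/45
  G: (5/45) * 5 = 25/45
  B: (17/45) * 1 = 17/45
  E: (2/45) * 5 = 10/45
  H: (9/45) * 3 = 27/45
Sum = (20 + 28 + 25 + 17 + 10 + 27)/45 = 127/45

L = 127/45 = 2.8222 bits/symbol


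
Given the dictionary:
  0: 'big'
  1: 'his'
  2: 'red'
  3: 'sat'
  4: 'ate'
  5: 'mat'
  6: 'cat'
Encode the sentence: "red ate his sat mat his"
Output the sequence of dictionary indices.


Look up each word in the dictionary:
  'red' -> 2
  'ate' -> 4
  'his' -> 1
  'sat' -> 3
  'mat' -> 5
  'his' -> 1

Encoded: [2, 4, 1, 3, 5, 1]


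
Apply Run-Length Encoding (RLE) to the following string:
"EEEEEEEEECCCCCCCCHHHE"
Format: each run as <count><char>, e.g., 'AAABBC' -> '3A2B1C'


Scanning runs left to right:
  i=0: run of 'E' x 9 -> '9E'
  i=9: run of 'C' x 8 -> '8C'
  i=17: run of 'H' x 3 -> '3H'
  i=20: run of 'E' x 1 -> '1E'

RLE = 9E8C3H1E


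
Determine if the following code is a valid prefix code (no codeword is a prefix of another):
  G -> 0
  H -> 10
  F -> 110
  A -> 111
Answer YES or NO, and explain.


Checking each pair (does one codeword prefix another?):
  G='0' vs H='10': no prefix
  G='0' vs F='110': no prefix
  G='0' vs A='111': no prefix
  H='10' vs G='0': no prefix
  H='10' vs F='110': no prefix
  H='10' vs A='111': no prefix
  F='110' vs G='0': no prefix
  F='110' vs H='10': no prefix
  F='110' vs A='111': no prefix
  A='111' vs G='0': no prefix
  A='111' vs H='10': no prefix
  A='111' vs F='110': no prefix
No violation found over all pairs.

YES -- this is a valid prefix code. No codeword is a prefix of any other codeword.


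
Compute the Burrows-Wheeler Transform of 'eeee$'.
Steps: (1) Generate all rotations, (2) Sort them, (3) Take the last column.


Rotations (sorted):
  0: $eeee -> last char: e
  1: e$eee -> last char: e
  2: ee$ee -> last char: e
  3: eee$e -> last char: e
  4: eeee$ -> last char: $


BWT = eeee$


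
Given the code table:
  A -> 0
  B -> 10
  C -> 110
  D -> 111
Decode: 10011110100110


Decoding:
10 -> B
0 -> A
111 -> D
10 -> B
10 -> B
0 -> A
110 -> C


Result: BADBBAC


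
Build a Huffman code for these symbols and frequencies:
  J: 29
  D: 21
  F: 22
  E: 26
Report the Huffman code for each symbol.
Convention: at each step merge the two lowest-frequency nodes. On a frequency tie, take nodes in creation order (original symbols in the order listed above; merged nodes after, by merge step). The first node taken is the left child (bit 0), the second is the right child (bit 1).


Huffman tree construction:
Step 1: Merge D(21) + F(22) = 43
Step 2: Merge E(26) + J(29) = 55
Step 3: Merge (D+F)(43) + (E+J)(55) = 98
Read each symbol's code off the tree from the root (left child = 0, right child = 1).

Codes:
  J: 11 (length 2)
  D: 00 (length 2)
  F: 01 (length 2)
  E: 10 (length 2)
Average code length: 196/98 = 2.0000 bits/symbol


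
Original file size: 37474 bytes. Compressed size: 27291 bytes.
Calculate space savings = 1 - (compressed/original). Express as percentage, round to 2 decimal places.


ratio = compressed/original = 27291/37474 = 0.728265
savings = 1 - ratio = 1 - 0.728265 = 0.271735
as a percentage: 0.271735 * 100 = 27.17%

Space savings = 1 - 27291/37474 = 27.17%


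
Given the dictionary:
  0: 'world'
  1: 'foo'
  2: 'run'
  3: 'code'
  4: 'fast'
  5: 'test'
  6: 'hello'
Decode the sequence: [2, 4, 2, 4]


Look up each index in the dictionary:
  2 -> 'run'
  4 -> 'fast'
  2 -> 'run'
  4 -> 'fast'

Decoded: "run fast run fast"


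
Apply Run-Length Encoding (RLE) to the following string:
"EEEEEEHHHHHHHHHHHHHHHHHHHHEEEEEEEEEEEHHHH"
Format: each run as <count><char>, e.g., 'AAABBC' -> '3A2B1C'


Scanning runs left to right:
  i=0: run of 'E' x 6 -> '6E'
  i=6: run of 'H' x 20 -> '20H'
  i=26: run of 'E' x 11 -> '11E'
  i=37: run of 'H' x 4 -> '4H'

RLE = 6E20H11E4H


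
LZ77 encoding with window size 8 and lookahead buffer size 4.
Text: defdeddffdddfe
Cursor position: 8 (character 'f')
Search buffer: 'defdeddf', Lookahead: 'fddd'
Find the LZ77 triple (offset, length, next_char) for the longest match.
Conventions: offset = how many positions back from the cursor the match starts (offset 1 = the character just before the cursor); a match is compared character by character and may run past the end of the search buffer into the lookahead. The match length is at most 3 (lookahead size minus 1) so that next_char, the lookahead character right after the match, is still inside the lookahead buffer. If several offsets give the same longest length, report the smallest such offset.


Try each offset into the search buffer:
  offset=1 (pos 7, char 'f'): match length 1
  offset=2 (pos 6, char 'd'): match length 0
  offset=3 (pos 5, char 'd'): match length 0
  offset=4 (pos 4, char 'e'): match length 0
  offset=5 (pos 3, char 'd'): match length 0
  offset=6 (pos 2, char 'f'): match length 2
  offset=7 (pos 1, char 'e'): match length 0
  offset=8 (pos 0, char 'd'): match length 0
Longest match has length 2 at offset 6.
next_char = character at position 8 + 2 = 10 -> 'd'

Best match: offset=6, length=2 (matching 'fd' starting at position 2)
LZ77 triple: (6, 2, 'd')


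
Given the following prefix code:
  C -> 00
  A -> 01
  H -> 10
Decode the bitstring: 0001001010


Decoding step by step:
Bits 00 -> C
Bits 01 -> A
Bits 00 -> C
Bits 10 -> H
Bits 10 -> H


Decoded message: CACHH


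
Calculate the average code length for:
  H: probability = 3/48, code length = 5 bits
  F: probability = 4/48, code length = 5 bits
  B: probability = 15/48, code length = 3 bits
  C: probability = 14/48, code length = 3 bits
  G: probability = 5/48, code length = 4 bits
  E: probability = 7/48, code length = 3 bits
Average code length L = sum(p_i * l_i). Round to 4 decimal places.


Weighted contributions p_i * l_i:
  H: (3/48) * 5 = 15/48
  F: (4/48) * 5 = 20/48
  B: (15/48) * 3 = 45/48
  C: (14/48) * 3 = 42/48
  G: (5/48) * 4 = 20/48
  E: (7/48) * 3 = 21/48
Sum = (15 + 20 + 45 + 42 + 20 + 21)/48 = 163/48

L = 163/48 = 3.3958 bits/symbol
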